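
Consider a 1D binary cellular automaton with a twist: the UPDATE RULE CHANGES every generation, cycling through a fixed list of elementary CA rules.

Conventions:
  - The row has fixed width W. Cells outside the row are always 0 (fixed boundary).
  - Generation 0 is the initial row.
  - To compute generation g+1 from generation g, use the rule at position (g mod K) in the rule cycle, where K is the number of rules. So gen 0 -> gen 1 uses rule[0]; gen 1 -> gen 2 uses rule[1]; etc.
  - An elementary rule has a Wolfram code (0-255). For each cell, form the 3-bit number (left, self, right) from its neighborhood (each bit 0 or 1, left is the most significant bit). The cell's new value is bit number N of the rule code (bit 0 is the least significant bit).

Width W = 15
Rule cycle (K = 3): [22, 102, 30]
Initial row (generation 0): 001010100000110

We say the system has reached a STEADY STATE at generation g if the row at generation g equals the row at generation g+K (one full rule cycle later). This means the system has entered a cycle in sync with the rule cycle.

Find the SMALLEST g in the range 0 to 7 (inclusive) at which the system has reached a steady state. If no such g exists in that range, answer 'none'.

Answer: none

Derivation:
Gen 0: 001010100000110
Gen 1 (rule 22): 011010110001001
Gen 2 (rule 102): 101111010011011
Gen 3 (rule 30): 101000011110010
Gen 4 (rule 22): 101100100001111
Gen 5 (rule 102): 110101100010001
Gen 6 (rule 30): 100101010111011
Gen 7 (rule 22): 111101010000000
Gen 8 (rule 102): 000111110000000
Gen 9 (rule 30): 001100001000000
Gen 10 (rule 22): 010010011100000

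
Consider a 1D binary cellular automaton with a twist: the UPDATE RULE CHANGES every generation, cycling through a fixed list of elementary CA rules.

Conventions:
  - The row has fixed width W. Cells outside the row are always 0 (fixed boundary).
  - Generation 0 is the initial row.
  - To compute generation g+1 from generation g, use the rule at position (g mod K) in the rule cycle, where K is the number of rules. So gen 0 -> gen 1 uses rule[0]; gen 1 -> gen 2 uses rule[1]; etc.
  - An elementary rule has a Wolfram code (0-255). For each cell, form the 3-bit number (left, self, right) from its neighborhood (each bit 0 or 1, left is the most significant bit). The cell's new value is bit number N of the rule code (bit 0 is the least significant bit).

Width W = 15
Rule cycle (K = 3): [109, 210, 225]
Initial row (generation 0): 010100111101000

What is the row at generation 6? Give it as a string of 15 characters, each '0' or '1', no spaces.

Gen 0: 010100111101000
Gen 1 (rule 109): 011100100111011
Gen 2 (rule 210): 101111011011001
Gen 3 (rule 225): 010111101101000
Gen 4 (rule 109): 011100111111011
Gen 5 (rule 210): 101111011111001
Gen 6 (rule 225): 010111101111000

Answer: 010111101111000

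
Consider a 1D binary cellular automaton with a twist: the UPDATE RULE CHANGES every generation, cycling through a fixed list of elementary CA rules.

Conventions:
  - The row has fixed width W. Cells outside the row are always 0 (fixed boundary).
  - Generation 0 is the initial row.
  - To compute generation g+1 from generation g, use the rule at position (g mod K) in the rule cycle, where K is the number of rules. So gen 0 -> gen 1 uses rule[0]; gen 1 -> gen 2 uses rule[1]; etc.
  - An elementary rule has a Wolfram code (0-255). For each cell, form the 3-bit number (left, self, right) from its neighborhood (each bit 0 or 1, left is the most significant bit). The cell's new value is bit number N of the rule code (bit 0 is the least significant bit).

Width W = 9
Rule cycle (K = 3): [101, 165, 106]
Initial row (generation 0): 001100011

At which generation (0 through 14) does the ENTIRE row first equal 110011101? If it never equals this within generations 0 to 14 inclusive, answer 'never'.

Gen 0: 001100011
Gen 1 (rule 101): 100101001
Gen 2 (rule 165): 100111001
Gen 3 (rule 106): 001101010
Gen 4 (rule 101): 100111110
Gen 5 (rule 165): 100011100
Gen 6 (rule 106): 000110100
Gen 7 (rule 101): 110011101
Gen 8 (rule 165): 000001011
Gen 9 (rule 106): 000010111
Gen 10 (rule 101): 111011001
Gen 11 (rule 165): 010100001
Gen 12 (rule 106): 101000010
Gen 13 (rule 101): 111011010
Gen 14 (rule 165): 010100110

Answer: 7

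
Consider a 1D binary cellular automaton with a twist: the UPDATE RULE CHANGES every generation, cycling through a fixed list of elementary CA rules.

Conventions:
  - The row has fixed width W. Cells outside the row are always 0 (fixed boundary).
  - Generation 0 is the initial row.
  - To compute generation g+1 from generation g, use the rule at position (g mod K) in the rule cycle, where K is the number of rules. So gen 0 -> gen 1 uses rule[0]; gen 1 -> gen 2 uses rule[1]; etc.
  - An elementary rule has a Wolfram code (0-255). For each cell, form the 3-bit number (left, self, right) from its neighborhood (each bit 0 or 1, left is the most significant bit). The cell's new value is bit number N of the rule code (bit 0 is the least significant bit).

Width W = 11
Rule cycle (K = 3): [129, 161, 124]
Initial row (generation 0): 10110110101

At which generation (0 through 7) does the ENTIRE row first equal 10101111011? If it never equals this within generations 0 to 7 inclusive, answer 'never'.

Gen 0: 10110110101
Gen 1 (rule 129): 00000000000
Gen 2 (rule 161): 11111111111
Gen 3 (rule 124): 10000000001
Gen 4 (rule 129): 00111111100
Gen 5 (rule 161): 10011111001
Gen 6 (rule 124): 11010001101
Gen 7 (rule 129): 00000100000

Answer: never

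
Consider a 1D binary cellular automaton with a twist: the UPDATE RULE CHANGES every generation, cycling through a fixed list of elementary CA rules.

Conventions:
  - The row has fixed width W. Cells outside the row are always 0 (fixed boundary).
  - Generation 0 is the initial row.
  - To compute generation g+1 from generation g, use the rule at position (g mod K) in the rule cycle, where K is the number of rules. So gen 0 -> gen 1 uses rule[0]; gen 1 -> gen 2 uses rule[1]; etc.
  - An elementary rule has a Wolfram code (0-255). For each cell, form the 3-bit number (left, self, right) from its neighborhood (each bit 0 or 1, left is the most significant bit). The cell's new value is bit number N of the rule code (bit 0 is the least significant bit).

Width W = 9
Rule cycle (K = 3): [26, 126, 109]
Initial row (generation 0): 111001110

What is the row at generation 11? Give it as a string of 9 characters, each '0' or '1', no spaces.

Gen 0: 111001110
Gen 1 (rule 26): 100111001
Gen 2 (rule 126): 111101111
Gen 3 (rule 109): 100111001
Gen 4 (rule 26): 011100110
Gen 5 (rule 126): 110111111
Gen 6 (rule 109): 111100001
Gen 7 (rule 26): 100010010
Gen 8 (rule 126): 110111111
Gen 9 (rule 109): 111100001
Gen 10 (rule 26): 100010010
Gen 11 (rule 126): 110111111

Answer: 110111111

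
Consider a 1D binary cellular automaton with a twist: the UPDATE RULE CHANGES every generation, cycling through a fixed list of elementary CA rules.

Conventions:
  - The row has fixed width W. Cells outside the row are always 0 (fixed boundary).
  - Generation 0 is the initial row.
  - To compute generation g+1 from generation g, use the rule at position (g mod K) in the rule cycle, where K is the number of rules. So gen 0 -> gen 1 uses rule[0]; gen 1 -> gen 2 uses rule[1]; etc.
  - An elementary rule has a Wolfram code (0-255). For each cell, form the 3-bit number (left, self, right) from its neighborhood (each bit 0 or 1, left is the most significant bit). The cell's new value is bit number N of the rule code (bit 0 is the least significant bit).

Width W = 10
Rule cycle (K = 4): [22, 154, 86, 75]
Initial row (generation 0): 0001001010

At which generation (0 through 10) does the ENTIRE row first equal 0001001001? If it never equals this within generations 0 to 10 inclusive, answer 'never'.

Gen 0: 0001001010
Gen 1 (rule 22): 0011111011
Gen 2 (rule 154): 0111110010
Gen 3 (rule 86): 1000011111
Gen 4 (rule 75): 0011110001
Gen 5 (rule 22): 0100001011
Gen 6 (rule 154): 1010010010
Gen 7 (rule 86): 1011111111
Gen 8 (rule 75): 0010000001
Gen 9 (rule 22): 0111000011
Gen 10 (rule 154): 1110100110

Answer: never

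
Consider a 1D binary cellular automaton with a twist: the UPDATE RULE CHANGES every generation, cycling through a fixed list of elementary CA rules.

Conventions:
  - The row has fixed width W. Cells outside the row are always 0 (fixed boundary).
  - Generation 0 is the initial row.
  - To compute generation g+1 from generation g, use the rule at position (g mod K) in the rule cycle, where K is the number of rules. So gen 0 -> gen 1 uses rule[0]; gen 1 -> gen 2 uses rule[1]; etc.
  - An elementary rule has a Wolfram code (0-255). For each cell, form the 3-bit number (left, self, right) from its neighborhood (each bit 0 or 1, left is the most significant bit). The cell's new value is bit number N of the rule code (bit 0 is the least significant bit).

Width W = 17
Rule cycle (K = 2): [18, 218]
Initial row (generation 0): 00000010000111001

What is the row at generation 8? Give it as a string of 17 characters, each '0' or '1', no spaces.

Answer: 10001010000010000

Derivation:
Gen 0: 00000010000111001
Gen 1 (rule 18): 00000101001000110
Gen 2 (rule 218): 00001000110101111
Gen 3 (rule 18): 00010101000000000
Gen 4 (rule 218): 00100000100000000
Gen 5 (rule 18): 01010001010000000
Gen 6 (rule 218): 10001010001000000
Gen 7 (rule 18): 01010001010100000
Gen 8 (rule 218): 10001010000010000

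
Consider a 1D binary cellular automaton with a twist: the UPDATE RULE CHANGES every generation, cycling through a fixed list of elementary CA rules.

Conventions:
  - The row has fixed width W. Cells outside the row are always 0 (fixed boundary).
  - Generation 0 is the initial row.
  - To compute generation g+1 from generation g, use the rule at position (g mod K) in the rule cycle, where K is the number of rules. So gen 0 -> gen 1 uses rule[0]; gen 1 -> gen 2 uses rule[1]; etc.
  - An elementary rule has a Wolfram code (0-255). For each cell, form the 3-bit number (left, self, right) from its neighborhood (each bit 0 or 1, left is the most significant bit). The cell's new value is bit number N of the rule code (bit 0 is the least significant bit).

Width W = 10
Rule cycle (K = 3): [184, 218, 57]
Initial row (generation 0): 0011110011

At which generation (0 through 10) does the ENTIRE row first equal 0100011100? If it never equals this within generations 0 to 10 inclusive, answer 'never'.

Gen 0: 0011110011
Gen 1 (rule 184): 0011101010
Gen 2 (rule 218): 0111100001
Gen 3 (rule 57): 0100011100
Gen 4 (rule 184): 0010011010
Gen 5 (rule 218): 0101111001
Gen 6 (rule 57): 0011000100
Gen 7 (rule 184): 0010100010
Gen 8 (rule 218): 0100010101
Gen 9 (rule 57): 0011001010
Gen 10 (rule 184): 0010100101

Answer: 3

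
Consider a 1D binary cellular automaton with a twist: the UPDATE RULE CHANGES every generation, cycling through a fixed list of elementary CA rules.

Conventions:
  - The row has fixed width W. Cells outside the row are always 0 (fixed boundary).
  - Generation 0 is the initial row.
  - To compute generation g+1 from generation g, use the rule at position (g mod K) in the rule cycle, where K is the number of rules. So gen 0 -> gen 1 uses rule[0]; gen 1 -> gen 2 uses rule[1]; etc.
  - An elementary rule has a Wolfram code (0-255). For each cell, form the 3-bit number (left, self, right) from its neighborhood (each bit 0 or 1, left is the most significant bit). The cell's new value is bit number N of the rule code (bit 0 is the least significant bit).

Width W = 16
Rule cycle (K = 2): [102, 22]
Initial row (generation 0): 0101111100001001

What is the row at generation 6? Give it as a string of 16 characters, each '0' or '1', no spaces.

Answer: 0011111111001000

Derivation:
Gen 0: 0101111100001001
Gen 1 (rule 102): 1110000100011011
Gen 2 (rule 22): 0001001110100000
Gen 3 (rule 102): 0011010011100000
Gen 4 (rule 22): 0100011100010000
Gen 5 (rule 102): 1100100100110000
Gen 6 (rule 22): 0011111111001000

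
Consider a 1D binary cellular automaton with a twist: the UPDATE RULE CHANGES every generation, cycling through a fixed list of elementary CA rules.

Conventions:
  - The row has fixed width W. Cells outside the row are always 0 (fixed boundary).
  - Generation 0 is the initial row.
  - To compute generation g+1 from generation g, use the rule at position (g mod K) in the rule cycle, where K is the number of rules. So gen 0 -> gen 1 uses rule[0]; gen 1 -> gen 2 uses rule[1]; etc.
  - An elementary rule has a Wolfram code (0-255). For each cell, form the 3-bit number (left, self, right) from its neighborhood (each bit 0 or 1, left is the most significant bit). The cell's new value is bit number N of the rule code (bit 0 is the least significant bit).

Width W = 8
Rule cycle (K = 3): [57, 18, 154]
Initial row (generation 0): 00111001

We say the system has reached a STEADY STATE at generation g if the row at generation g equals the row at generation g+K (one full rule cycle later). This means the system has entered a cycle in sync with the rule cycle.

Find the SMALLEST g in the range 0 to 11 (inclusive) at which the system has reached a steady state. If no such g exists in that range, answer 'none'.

Gen 0: 00111001
Gen 1 (rule 57): 10100100
Gen 2 (rule 18): 00011010
Gen 3 (rule 154): 00110001
Gen 4 (rule 57): 10101100
Gen 5 (rule 18): 00000010
Gen 6 (rule 154): 00000101
Gen 7 (rule 57): 11110010
Gen 8 (rule 18): 00001101
Gen 9 (rule 154): 00011000
Gen 10 (rule 57): 11010111
Gen 11 (rule 18): 00000000
Gen 12 (rule 154): 00000000
Gen 13 (rule 57): 11111111
Gen 14 (rule 18): 00000000

Answer: 11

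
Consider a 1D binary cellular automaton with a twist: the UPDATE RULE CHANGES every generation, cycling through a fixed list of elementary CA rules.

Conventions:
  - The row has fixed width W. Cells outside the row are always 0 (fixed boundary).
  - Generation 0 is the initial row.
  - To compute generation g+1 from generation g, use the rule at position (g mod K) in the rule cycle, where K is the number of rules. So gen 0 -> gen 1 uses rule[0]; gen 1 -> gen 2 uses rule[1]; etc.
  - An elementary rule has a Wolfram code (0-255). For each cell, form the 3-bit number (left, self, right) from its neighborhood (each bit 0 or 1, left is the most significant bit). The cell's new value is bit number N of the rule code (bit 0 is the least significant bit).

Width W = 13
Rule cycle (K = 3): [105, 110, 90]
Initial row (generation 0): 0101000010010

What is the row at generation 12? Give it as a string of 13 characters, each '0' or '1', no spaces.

Answer: 0010101101001

Derivation:
Gen 0: 0101000010010
Gen 1 (rule 105): 0010011000000
Gen 2 (rule 110): 0110111000000
Gen 3 (rule 90): 1110101100000
Gen 4 (rule 105): 1011011101111
Gen 5 (rule 110): 1111110111001
Gen 6 (rule 90): 1000010101110
Gen 7 (rule 105): 0011001011010
Gen 8 (rule 110): 0111011111110
Gen 9 (rule 90): 1101010000011
Gen 10 (rule 105): 1110100111011
Gen 11 (rule 110): 1011101101111
Gen 12 (rule 90): 0010101101001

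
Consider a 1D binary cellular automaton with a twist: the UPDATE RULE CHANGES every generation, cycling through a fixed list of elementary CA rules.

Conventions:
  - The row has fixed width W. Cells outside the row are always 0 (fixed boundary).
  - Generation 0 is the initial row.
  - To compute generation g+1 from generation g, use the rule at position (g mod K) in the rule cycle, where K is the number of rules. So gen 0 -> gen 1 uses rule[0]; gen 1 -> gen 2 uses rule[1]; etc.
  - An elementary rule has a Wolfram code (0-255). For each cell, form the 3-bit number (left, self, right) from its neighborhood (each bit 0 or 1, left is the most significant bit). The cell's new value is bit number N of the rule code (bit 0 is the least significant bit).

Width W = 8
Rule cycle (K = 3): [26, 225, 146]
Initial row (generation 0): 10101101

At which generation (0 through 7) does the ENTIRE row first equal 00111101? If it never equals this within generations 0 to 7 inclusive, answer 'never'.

Answer: never

Derivation:
Gen 0: 10101101
Gen 1 (rule 26): 00001000
Gen 2 (rule 225): 11100011
Gen 3 (rule 146): 01010100
Gen 4 (rule 26): 10000010
Gen 5 (rule 225): 00111000
Gen 6 (rule 146): 01010100
Gen 7 (rule 26): 10000010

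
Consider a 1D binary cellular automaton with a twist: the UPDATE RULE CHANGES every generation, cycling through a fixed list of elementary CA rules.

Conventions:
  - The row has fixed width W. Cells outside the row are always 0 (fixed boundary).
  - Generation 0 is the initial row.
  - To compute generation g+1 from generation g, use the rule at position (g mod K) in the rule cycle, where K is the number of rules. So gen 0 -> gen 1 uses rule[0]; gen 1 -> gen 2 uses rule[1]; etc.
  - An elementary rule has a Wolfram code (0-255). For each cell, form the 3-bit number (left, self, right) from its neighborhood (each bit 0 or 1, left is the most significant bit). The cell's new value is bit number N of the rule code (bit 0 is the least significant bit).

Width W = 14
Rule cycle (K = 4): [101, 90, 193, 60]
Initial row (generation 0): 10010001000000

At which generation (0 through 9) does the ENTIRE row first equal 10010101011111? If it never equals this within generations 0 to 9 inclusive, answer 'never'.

Answer: 1

Derivation:
Gen 0: 10010001000000
Gen 1 (rule 101): 10010101011111
Gen 2 (rule 90): 01100000010001
Gen 3 (rule 193): 00101111000100
Gen 4 (rule 60): 00111000100110
Gen 5 (rule 101): 10001010100010
Gen 6 (rule 90): 01010000010101
Gen 7 (rule 193): 00000111000000
Gen 8 (rule 60): 00000100100000
Gen 9 (rule 101): 11110100101111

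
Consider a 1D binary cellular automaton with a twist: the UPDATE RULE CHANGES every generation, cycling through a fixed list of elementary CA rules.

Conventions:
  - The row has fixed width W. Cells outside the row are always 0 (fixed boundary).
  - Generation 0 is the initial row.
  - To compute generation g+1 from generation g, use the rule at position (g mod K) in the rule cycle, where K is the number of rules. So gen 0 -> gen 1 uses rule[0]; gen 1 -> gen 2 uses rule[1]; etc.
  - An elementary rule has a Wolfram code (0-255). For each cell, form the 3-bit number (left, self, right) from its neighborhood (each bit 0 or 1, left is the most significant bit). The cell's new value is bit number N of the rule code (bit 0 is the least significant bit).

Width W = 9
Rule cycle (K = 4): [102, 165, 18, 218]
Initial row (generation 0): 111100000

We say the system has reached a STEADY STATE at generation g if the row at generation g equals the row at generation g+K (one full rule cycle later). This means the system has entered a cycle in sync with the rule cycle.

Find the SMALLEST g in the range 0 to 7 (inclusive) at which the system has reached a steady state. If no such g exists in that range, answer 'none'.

Answer: 3

Derivation:
Gen 0: 111100000
Gen 1 (rule 102): 000100000
Gen 2 (rule 165): 110101111
Gen 3 (rule 18): 000000000
Gen 4 (rule 218): 000000000
Gen 5 (rule 102): 000000000
Gen 6 (rule 165): 111111111
Gen 7 (rule 18): 000000000
Gen 8 (rule 218): 000000000
Gen 9 (rule 102): 000000000
Gen 10 (rule 165): 111111111
Gen 11 (rule 18): 000000000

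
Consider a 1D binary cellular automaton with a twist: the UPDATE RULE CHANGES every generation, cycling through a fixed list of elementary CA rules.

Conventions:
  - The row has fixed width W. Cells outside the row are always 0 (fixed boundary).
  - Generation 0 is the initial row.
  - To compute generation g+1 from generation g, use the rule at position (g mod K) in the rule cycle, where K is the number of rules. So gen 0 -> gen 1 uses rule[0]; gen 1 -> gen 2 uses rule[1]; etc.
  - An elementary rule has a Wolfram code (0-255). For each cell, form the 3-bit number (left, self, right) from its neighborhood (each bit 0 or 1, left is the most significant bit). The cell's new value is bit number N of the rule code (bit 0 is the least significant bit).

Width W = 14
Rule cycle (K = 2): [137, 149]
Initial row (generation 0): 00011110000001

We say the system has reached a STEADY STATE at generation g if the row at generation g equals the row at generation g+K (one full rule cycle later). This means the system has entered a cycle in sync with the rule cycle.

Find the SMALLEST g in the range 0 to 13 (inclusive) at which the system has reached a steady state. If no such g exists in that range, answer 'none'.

Gen 0: 00011110000001
Gen 1 (rule 137): 11011100111100
Gen 2 (rule 149): 00001010011011
Gen 3 (rule 137): 11100000010010
Gen 4 (rule 149): 01011111011011
Gen 5 (rule 137): 00011110010010
Gen 6 (rule 149): 11001101011011
Gen 7 (rule 137): 10001000010010
Gen 8 (rule 149): 11101111011011
Gen 9 (rule 137): 11001110010010
Gen 10 (rule 149): 00100101011011
Gen 11 (rule 137): 10000000010010
Gen 12 (rule 149): 11111111011011
Gen 13 (rule 137): 11111110010010
Gen 14 (rule 149): 01111101011011
Gen 15 (rule 137): 01111000010010

Answer: none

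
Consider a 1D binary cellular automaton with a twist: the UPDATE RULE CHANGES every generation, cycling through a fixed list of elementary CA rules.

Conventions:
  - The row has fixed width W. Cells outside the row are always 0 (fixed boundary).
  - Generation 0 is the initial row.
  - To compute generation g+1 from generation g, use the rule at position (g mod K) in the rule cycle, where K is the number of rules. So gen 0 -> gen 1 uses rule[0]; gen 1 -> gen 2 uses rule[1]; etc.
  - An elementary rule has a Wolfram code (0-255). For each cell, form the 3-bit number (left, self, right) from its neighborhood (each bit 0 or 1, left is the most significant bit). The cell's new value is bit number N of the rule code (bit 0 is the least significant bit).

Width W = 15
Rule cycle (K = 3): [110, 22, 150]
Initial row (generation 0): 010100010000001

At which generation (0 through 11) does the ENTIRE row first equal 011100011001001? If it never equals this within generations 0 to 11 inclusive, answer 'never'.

Gen 0: 010100010000001
Gen 1 (rule 110): 111100110000011
Gen 2 (rule 22): 000011001000100
Gen 3 (rule 150): 000100111101110
Gen 4 (rule 110): 001101100111010
Gen 5 (rule 22): 010000011000011
Gen 6 (rule 150): 111000100100100
Gen 7 (rule 110): 101001101101100
Gen 8 (rule 22): 101110000000010
Gen 9 (rule 150): 100101000000111
Gen 10 (rule 110): 101111000001101
Gen 11 (rule 22): 100000100010001

Answer: never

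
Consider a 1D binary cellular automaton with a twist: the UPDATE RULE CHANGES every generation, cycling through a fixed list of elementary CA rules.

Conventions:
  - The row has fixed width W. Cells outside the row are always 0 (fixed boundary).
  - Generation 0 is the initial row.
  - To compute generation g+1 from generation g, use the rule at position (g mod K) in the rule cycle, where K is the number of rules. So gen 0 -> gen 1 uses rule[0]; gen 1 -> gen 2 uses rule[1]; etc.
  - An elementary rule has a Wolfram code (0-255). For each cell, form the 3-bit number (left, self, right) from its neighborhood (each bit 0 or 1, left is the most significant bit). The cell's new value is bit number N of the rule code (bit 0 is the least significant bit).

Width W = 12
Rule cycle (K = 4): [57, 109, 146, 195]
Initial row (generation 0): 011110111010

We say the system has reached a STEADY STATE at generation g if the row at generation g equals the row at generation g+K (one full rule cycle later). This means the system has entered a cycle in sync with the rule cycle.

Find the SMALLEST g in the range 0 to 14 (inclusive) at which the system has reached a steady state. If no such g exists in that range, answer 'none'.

Answer: none

Derivation:
Gen 0: 011110111010
Gen 1 (rule 57): 010001100101
Gen 2 (rule 109): 010101100111
Gen 3 (rule 146): 100000011010
Gen 4 (rule 195): 001111101000
Gen 5 (rule 57): 101000010111
Gen 6 (rule 109): 111011011101
Gen 7 (rule 146): 010000001000
Gen 8 (rule 195): 100111110011
Gen 9 (rule 57): 010100001010
Gen 10 (rule 109): 011101101110
Gen 11 (rule 146): 101000000101
Gen 12 (rule 195): 000011111000
Gen 13 (rule 57): 111010000111
Gen 14 (rule 109): 101110110101
Gen 15 (rule 146): 000100000000
Gen 16 (rule 195): 111001111111
Gen 17 (rule 57): 100101000000
Gen 18 (rule 109): 100111011111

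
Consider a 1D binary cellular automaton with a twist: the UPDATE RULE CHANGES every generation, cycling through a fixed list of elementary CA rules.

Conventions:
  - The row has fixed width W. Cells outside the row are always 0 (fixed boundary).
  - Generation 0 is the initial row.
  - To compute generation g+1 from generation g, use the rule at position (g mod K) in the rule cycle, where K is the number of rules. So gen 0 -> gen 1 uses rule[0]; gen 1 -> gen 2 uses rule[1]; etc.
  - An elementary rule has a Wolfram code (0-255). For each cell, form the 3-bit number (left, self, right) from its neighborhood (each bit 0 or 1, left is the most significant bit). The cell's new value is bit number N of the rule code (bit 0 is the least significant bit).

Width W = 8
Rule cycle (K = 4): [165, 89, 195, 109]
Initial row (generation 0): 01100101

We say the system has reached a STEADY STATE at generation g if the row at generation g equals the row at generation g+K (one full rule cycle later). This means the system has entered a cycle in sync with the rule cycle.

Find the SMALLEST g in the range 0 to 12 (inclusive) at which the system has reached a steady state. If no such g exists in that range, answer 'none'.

Answer: 6

Derivation:
Gen 0: 01100101
Gen 1 (rule 165): 00000111
Gen 2 (rule 89): 11110101
Gen 3 (rule 195): 01110000
Gen 4 (rule 109): 01010111
Gen 5 (rule 165): 01111010
Gen 6 (rule 89): 01001001
Gen 7 (rule 195): 10010010
Gen 8 (rule 109): 10010010
Gen 9 (rule 165): 10010010
Gen 10 (rule 89): 01001001
Gen 11 (rule 195): 10010010
Gen 12 (rule 109): 10010010
Gen 13 (rule 165): 10010010
Gen 14 (rule 89): 01001001
Gen 15 (rule 195): 10010010
Gen 16 (rule 109): 10010010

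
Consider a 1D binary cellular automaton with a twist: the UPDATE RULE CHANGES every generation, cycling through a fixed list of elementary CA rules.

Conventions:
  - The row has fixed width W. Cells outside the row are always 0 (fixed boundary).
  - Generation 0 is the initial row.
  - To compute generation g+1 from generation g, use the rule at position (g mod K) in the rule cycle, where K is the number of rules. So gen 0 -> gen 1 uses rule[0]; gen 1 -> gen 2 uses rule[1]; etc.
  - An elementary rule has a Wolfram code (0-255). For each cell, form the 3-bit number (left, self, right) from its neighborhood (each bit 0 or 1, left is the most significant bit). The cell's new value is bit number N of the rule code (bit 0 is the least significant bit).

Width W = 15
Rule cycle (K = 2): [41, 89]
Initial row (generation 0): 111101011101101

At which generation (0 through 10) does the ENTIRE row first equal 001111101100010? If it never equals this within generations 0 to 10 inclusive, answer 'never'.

Gen 0: 111101011101101
Gen 1 (rule 41): 100010110011010
Gen 2 (rule 89): 011000111011001
Gen 3 (rule 41): 010010100110000
Gen 4 (rule 89): 001000010111111
Gen 5 (rule 41): 100011001100000
Gen 6 (rule 89): 011011101111111
Gen 7 (rule 41): 010110011000000
Gen 8 (rule 89): 000111011111111
Gen 9 (rule 41): 110100110000000
Gen 10 (rule 89): 110010111111111

Answer: never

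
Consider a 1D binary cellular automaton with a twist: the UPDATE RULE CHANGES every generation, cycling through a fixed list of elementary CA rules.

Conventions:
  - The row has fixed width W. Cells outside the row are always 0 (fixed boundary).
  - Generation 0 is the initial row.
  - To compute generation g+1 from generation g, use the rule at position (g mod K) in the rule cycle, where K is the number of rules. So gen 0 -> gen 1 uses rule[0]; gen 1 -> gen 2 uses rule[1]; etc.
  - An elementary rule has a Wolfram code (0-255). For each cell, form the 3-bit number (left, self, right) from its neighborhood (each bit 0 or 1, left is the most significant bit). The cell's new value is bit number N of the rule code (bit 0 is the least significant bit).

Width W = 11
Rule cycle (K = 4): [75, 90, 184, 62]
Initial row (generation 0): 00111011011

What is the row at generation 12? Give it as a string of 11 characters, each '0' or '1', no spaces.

Answer: 11110110011

Derivation:
Gen 0: 00111011011
Gen 1 (rule 75): 11101011011
Gen 2 (rule 90): 10100011011
Gen 3 (rule 184): 01010010110
Gen 4 (rule 62): 11111111101
Gen 5 (rule 75): 10000000100
Gen 6 (rule 90): 01000001010
Gen 7 (rule 184): 00100000101
Gen 8 (rule 62): 01110001111
Gen 9 (rule 75): 11010111001
Gen 10 (rule 90): 11000101110
Gen 11 (rule 184): 10100011101
Gen 12 (rule 62): 11110110011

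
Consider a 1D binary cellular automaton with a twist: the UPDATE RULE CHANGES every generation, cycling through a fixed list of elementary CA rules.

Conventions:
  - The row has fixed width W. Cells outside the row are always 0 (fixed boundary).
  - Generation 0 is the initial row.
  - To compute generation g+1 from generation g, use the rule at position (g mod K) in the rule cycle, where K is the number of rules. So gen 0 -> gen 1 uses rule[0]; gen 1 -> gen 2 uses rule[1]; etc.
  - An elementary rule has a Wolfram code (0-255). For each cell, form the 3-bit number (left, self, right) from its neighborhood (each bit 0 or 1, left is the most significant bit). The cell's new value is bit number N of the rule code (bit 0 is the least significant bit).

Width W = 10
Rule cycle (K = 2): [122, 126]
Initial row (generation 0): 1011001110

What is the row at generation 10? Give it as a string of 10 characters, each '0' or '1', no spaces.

Gen 0: 1011001110
Gen 1 (rule 122): 0111111011
Gen 2 (rule 126): 1100001111
Gen 3 (rule 122): 1110011001
Gen 4 (rule 126): 1011111111
Gen 5 (rule 122): 0110000001
Gen 6 (rule 126): 1111000011
Gen 7 (rule 122): 1001100111
Gen 8 (rule 126): 1111111101
Gen 9 (rule 122): 1000000110
Gen 10 (rule 126): 1100001111

Answer: 1100001111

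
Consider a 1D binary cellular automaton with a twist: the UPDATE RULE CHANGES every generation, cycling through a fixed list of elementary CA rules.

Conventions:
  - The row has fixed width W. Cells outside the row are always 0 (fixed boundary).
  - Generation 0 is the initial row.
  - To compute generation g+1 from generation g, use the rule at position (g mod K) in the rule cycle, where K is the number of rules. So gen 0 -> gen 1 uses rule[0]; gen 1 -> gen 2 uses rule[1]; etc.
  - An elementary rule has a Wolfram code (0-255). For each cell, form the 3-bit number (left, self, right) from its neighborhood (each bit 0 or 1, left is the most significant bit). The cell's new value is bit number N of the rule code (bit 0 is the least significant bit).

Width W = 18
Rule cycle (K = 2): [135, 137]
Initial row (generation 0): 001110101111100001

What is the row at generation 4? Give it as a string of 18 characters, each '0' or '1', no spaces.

Gen 0: 001110101111100001
Gen 1 (rule 135): 110100100111001111
Gen 2 (rule 137): 100000000110001110
Gen 3 (rule 135): 101111111000110100
Gen 4 (rule 137): 001111110010100001

Answer: 001111110010100001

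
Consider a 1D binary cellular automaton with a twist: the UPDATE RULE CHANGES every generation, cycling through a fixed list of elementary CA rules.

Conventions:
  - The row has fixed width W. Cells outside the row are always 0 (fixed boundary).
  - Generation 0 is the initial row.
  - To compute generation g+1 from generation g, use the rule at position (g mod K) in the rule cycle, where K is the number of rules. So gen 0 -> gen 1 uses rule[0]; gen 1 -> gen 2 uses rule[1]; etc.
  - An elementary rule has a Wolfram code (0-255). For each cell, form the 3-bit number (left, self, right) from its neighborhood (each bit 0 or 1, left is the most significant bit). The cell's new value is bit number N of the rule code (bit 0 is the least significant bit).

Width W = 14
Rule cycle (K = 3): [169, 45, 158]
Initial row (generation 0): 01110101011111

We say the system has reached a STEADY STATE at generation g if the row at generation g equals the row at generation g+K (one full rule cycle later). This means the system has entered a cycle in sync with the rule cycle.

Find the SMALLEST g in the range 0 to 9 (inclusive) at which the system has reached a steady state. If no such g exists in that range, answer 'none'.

Gen 0: 01110101011111
Gen 1 (rule 169): 01101010111110
Gen 2 (rule 45): 01011111100000
Gen 3 (rule 158): 11011111010000
Gen 4 (rule 169): 10111110100111
Gen 5 (rule 45): 11100001100100
Gen 6 (rule 158): 11010011011110
Gen 7 (rule 169): 10100010111100
Gen 8 (rule 45): 11101011100001
Gen 9 (rule 158): 11001011010011
Gen 10 (rule 169): 10000110100010
Gen 11 (rule 45): 10110101101010
Gen 12 (rule 158): 10100101001011

Answer: none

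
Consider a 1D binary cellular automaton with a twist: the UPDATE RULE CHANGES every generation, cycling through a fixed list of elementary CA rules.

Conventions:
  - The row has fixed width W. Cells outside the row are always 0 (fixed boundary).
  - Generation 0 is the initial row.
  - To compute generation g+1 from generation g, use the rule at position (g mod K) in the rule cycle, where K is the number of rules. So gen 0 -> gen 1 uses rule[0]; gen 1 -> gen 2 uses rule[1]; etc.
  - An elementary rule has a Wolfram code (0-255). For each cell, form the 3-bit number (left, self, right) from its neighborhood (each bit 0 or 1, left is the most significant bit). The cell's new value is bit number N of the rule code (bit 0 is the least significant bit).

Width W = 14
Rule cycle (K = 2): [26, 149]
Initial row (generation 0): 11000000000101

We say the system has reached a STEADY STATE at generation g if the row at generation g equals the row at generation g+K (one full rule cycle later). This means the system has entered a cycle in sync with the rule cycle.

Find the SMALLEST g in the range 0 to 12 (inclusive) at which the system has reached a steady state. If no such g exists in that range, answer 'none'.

Gen 0: 11000000000101
Gen 1 (rule 26): 10100000001000
Gen 2 (rule 149): 10111111101111
Gen 3 (rule 26): 00100000001000
Gen 4 (rule 149): 10111111101111
Gen 5 (rule 26): 00100000001000
Gen 6 (rule 149): 10111111101111
Gen 7 (rule 26): 00100000001000
Gen 8 (rule 149): 10111111101111
Gen 9 (rule 26): 00100000001000
Gen 10 (rule 149): 10111111101111
Gen 11 (rule 26): 00100000001000
Gen 12 (rule 149): 10111111101111
Gen 13 (rule 26): 00100000001000
Gen 14 (rule 149): 10111111101111

Answer: 2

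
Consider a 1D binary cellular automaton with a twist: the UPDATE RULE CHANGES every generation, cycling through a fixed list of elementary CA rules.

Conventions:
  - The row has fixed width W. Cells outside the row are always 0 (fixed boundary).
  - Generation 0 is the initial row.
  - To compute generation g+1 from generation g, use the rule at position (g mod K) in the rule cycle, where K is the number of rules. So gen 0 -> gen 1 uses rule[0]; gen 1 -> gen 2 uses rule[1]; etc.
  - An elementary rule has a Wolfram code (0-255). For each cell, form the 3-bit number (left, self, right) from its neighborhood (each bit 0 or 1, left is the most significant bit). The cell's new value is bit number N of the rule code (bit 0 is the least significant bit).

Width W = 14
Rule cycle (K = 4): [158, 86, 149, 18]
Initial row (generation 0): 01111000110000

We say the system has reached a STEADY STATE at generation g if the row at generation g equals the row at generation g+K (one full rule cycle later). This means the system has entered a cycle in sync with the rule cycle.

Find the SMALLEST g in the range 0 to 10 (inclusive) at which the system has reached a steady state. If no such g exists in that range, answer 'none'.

Gen 0: 01111000110000
Gen 1 (rule 158): 11110101101000
Gen 2 (rule 86): 00010100101100
Gen 3 (rule 149): 11010110100011
Gen 4 (rule 18): 00000000010100
Gen 5 (rule 158): 00000000110110
Gen 6 (rule 86): 00000001010011
Gen 7 (rule 149): 11111101011000
Gen 8 (rule 18): 00000000000100
Gen 9 (rule 158): 00000000001110
Gen 10 (rule 86): 00000000010011
Gen 11 (rule 149): 11111111011000
Gen 12 (rule 18): 00000000000100
Gen 13 (rule 158): 00000000001110
Gen 14 (rule 86): 00000000010011

Answer: 8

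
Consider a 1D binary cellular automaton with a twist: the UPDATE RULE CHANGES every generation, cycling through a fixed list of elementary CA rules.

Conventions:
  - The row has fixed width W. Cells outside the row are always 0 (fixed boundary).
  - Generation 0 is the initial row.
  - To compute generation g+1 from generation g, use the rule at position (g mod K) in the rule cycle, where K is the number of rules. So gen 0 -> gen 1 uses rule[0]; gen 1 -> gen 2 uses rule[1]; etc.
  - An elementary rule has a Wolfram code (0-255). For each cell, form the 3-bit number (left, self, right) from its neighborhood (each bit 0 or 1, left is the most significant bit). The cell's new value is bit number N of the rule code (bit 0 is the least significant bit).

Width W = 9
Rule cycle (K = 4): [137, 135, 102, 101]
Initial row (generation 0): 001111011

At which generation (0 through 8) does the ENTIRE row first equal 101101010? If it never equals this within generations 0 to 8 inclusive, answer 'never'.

Gen 0: 001111011
Gen 1 (rule 137): 101110010
Gen 2 (rule 135): 100100110
Gen 3 (rule 102): 101101010
Gen 4 (rule 101): 110111110
Gen 5 (rule 137): 100111100
Gen 6 (rule 135): 101011001
Gen 7 (rule 102): 111101011
Gen 8 (rule 101): 000111101

Answer: 3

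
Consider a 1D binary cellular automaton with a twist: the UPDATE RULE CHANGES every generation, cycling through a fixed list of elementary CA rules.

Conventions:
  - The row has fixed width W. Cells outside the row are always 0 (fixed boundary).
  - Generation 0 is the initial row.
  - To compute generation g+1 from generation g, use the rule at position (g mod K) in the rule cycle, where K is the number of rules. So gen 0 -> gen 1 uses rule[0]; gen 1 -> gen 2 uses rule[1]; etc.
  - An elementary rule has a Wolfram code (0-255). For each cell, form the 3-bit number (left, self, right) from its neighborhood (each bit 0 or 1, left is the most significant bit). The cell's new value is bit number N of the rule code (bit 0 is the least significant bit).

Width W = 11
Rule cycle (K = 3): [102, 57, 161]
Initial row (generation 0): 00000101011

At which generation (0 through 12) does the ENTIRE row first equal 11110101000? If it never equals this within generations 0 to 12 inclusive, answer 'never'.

Gen 0: 00000101011
Gen 1 (rule 102): 00001111101
Gen 2 (rule 57): 11101000010
Gen 3 (rule 161): 01010011000
Gen 4 (rule 102): 11110101000
Gen 5 (rule 57): 10001010111
Gen 6 (rule 161): 00100101010
Gen 7 (rule 102): 01101111110
Gen 8 (rule 57): 01011000001
Gen 9 (rule 161): 00100011100
Gen 10 (rule 102): 01100100100
Gen 11 (rule 57): 01010010011
Gen 12 (rule 161): 00100000000

Answer: 4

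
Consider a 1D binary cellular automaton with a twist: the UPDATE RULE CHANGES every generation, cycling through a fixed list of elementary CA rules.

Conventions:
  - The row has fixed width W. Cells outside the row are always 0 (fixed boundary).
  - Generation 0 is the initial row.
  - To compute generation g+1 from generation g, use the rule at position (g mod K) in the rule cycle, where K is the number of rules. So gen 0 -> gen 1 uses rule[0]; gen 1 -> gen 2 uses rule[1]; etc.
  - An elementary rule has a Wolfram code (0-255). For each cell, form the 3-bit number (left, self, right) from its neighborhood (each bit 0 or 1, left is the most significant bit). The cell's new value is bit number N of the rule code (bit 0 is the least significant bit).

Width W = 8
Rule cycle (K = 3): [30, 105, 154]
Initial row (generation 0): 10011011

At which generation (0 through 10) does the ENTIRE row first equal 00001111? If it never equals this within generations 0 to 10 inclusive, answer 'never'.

Gen 0: 10011011
Gen 1 (rule 30): 11110010
Gen 2 (rule 105): 10010000
Gen 3 (rule 154): 01101000
Gen 4 (rule 30): 11001100
Gen 5 (rule 105): 11001101
Gen 6 (rule 154): 10111000
Gen 7 (rule 30): 10100100
Gen 8 (rule 105): 01000001
Gen 9 (rule 154): 10100010
Gen 10 (rule 30): 10110111

Answer: never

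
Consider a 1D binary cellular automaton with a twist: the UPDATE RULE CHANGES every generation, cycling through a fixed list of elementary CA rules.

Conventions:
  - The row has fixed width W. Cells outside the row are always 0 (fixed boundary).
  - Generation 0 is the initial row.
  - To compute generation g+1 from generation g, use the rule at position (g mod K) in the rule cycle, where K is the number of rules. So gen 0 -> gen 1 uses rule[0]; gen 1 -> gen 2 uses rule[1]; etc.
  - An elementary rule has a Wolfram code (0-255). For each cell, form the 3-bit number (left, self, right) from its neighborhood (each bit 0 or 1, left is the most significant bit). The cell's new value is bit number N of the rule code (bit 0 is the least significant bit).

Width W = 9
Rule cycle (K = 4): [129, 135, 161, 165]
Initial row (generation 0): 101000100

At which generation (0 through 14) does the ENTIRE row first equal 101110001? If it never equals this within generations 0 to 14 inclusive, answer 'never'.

Answer: 6

Derivation:
Gen 0: 101000100
Gen 1 (rule 129): 000010001
Gen 2 (rule 135): 111110111
Gen 3 (rule 161): 011101010
Gen 4 (rule 165): 001011110
Gen 5 (rule 129): 100001100
Gen 6 (rule 135): 101110001
Gen 7 (rule 161): 010100100
Gen 8 (rule 165): 011100101
Gen 9 (rule 129): 001000000
Gen 10 (rule 135): 111011111
Gen 11 (rule 161): 010101110
Gen 12 (rule 165): 011110100
Gen 13 (rule 129): 001100001
Gen 14 (rule 135): 110001111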